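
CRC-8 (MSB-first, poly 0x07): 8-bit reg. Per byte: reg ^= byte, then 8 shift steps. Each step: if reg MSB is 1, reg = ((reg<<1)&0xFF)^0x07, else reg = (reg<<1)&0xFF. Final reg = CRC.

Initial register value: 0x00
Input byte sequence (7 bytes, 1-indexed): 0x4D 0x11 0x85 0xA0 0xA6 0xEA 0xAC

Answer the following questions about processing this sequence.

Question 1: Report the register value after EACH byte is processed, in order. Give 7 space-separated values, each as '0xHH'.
0xE4 0xC5 0xC7 0x32 0xE5 0x2D 0x8E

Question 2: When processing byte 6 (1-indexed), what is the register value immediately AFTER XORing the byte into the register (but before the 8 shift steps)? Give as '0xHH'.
Answer: 0x0F

Derivation:
Register before byte 6: 0xE5
Byte 6: 0xEA
0xE5 XOR 0xEA = 0x0F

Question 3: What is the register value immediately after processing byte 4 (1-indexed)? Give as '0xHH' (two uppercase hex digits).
After byte 1 (0x4D): reg=0xE4
After byte 2 (0x11): reg=0xC5
After byte 3 (0x85): reg=0xC7
After byte 4 (0xA0): reg=0x32

Answer: 0x32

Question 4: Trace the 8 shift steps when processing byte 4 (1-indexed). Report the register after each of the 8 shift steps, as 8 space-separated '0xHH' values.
After byte 1 (0x4D): reg=0xE4
After byte 2 (0x11): reg=0xC5
After byte 3 (0x85): reg=0xC7
Register before byte 4: 0xC7
After XOR with byte 0xA0: 0x67

Answer: 0xCE 0x9B 0x31 0x62 0xC4 0x8F 0x19 0x32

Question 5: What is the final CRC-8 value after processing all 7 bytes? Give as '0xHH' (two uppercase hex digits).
Answer: 0x8E

Derivation:
After byte 1 (0x4D): reg=0xE4
After byte 2 (0x11): reg=0xC5
After byte 3 (0x85): reg=0xC7
After byte 4 (0xA0): reg=0x32
After byte 5 (0xA6): reg=0xE5
After byte 6 (0xEA): reg=0x2D
After byte 7 (0xAC): reg=0x8E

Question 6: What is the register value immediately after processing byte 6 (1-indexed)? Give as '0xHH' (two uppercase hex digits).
After byte 1 (0x4D): reg=0xE4
After byte 2 (0x11): reg=0xC5
After byte 3 (0x85): reg=0xC7
After byte 4 (0xA0): reg=0x32
After byte 5 (0xA6): reg=0xE5
After byte 6 (0xEA): reg=0x2D

Answer: 0x2D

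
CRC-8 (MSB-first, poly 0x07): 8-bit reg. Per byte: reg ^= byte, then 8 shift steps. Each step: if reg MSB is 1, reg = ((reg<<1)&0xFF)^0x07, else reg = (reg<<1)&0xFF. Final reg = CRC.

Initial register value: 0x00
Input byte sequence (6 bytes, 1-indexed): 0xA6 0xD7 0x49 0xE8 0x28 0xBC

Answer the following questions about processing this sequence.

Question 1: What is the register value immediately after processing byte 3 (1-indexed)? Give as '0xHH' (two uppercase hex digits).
Answer: 0x1C

Derivation:
After byte 1 (0xA6): reg=0x7B
After byte 2 (0xD7): reg=0x4D
After byte 3 (0x49): reg=0x1C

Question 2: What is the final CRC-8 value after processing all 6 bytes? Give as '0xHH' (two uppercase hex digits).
Answer: 0xFC

Derivation:
After byte 1 (0xA6): reg=0x7B
After byte 2 (0xD7): reg=0x4D
After byte 3 (0x49): reg=0x1C
After byte 4 (0xE8): reg=0xC2
After byte 5 (0x28): reg=0x98
After byte 6 (0xBC): reg=0xFC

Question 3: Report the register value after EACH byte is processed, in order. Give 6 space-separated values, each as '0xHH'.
0x7B 0x4D 0x1C 0xC2 0x98 0xFC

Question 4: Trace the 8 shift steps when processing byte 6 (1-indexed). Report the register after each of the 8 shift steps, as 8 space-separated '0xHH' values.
Answer: 0x48 0x90 0x27 0x4E 0x9C 0x3F 0x7E 0xFC

Derivation:
After byte 1 (0xA6): reg=0x7B
After byte 2 (0xD7): reg=0x4D
After byte 3 (0x49): reg=0x1C
After byte 4 (0xE8): reg=0xC2
After byte 5 (0x28): reg=0x98
Register before byte 6: 0x98
After XOR with byte 0xBC: 0x24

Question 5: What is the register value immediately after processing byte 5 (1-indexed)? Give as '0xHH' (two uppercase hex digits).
After byte 1 (0xA6): reg=0x7B
After byte 2 (0xD7): reg=0x4D
After byte 3 (0x49): reg=0x1C
After byte 4 (0xE8): reg=0xC2
After byte 5 (0x28): reg=0x98

Answer: 0x98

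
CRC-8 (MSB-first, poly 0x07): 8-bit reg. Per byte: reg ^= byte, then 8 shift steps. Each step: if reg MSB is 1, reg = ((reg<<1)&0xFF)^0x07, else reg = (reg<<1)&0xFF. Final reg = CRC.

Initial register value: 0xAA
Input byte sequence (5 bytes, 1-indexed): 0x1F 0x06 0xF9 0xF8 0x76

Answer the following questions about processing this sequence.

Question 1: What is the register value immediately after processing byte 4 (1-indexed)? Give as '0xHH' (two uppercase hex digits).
After byte 1 (0x1F): reg=0x02
After byte 2 (0x06): reg=0x1C
After byte 3 (0xF9): reg=0xB5
After byte 4 (0xF8): reg=0xE4

Answer: 0xE4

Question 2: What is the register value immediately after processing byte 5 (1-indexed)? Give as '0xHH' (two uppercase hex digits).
Answer: 0xF7

Derivation:
After byte 1 (0x1F): reg=0x02
After byte 2 (0x06): reg=0x1C
After byte 3 (0xF9): reg=0xB5
After byte 4 (0xF8): reg=0xE4
After byte 5 (0x76): reg=0xF7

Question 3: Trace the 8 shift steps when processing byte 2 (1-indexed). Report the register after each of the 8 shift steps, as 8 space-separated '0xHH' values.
After byte 1 (0x1F): reg=0x02
Register before byte 2: 0x02
After XOR with byte 0x06: 0x04

Answer: 0x08 0x10 0x20 0x40 0x80 0x07 0x0E 0x1C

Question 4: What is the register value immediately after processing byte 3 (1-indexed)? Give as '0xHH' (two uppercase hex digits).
After byte 1 (0x1F): reg=0x02
After byte 2 (0x06): reg=0x1C
After byte 3 (0xF9): reg=0xB5

Answer: 0xB5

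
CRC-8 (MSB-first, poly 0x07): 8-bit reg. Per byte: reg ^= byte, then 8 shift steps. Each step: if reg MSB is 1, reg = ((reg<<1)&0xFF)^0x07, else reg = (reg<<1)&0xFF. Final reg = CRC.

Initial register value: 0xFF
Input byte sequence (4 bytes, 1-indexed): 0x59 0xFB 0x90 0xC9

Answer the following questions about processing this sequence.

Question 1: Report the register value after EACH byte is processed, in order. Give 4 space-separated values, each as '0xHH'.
0x7B 0x89 0x4F 0x9B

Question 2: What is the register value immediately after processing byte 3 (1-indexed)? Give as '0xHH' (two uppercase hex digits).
After byte 1 (0x59): reg=0x7B
After byte 2 (0xFB): reg=0x89
After byte 3 (0x90): reg=0x4F

Answer: 0x4F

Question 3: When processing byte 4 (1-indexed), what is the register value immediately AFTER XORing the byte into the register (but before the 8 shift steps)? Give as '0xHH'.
Register before byte 4: 0x4F
Byte 4: 0xC9
0x4F XOR 0xC9 = 0x86

Answer: 0x86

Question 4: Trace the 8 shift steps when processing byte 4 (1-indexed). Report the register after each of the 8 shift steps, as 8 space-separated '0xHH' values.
Answer: 0x0B 0x16 0x2C 0x58 0xB0 0x67 0xCE 0x9B

Derivation:
After byte 1 (0x59): reg=0x7B
After byte 2 (0xFB): reg=0x89
After byte 3 (0x90): reg=0x4F
Register before byte 4: 0x4F
After XOR with byte 0xC9: 0x86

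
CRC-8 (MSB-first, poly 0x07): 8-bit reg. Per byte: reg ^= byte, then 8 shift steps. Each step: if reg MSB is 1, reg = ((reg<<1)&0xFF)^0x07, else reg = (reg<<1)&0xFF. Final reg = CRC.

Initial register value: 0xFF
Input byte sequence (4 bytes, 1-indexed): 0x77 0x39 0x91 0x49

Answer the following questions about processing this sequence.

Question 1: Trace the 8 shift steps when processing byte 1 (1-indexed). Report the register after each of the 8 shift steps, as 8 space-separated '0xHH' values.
Answer: 0x17 0x2E 0x5C 0xB8 0x77 0xEE 0xDB 0xB1

Derivation:
Register before byte 1: 0xFF
After XOR with byte 0x77: 0x88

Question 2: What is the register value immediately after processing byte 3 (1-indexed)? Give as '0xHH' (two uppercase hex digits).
Answer: 0xE0

Derivation:
After byte 1 (0x77): reg=0xB1
After byte 2 (0x39): reg=0xB1
After byte 3 (0x91): reg=0xE0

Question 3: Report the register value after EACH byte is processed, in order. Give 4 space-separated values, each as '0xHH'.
0xB1 0xB1 0xE0 0x56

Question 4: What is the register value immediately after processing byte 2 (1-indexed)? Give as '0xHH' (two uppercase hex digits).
Answer: 0xB1

Derivation:
After byte 1 (0x77): reg=0xB1
After byte 2 (0x39): reg=0xB1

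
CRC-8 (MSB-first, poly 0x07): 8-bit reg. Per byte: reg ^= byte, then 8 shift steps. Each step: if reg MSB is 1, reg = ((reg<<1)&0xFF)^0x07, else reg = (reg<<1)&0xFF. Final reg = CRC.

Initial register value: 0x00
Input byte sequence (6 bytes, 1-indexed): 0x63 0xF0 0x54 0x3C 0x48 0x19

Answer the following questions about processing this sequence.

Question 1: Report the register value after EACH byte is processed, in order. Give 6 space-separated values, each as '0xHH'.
0x2E 0x14 0xC7 0xEF 0x7C 0x3C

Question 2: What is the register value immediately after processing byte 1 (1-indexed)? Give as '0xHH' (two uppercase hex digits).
After byte 1 (0x63): reg=0x2E

Answer: 0x2E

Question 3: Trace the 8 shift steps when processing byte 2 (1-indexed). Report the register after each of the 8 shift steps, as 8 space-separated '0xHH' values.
After byte 1 (0x63): reg=0x2E
Register before byte 2: 0x2E
After XOR with byte 0xF0: 0xDE

Answer: 0xBB 0x71 0xE2 0xC3 0x81 0x05 0x0A 0x14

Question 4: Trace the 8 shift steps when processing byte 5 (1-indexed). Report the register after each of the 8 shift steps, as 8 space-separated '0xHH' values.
Answer: 0x49 0x92 0x23 0x46 0x8C 0x1F 0x3E 0x7C

Derivation:
After byte 1 (0x63): reg=0x2E
After byte 2 (0xF0): reg=0x14
After byte 3 (0x54): reg=0xC7
After byte 4 (0x3C): reg=0xEF
Register before byte 5: 0xEF
After XOR with byte 0x48: 0xA7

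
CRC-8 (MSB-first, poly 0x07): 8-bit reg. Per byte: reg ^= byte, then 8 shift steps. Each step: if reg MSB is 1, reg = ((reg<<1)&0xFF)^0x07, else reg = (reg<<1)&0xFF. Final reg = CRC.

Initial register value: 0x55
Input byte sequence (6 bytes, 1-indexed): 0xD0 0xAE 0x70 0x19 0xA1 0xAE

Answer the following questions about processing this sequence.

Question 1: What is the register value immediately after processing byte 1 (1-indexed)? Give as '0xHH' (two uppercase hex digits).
Answer: 0x92

Derivation:
After byte 1 (0xD0): reg=0x92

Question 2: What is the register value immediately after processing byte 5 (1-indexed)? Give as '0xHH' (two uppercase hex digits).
After byte 1 (0xD0): reg=0x92
After byte 2 (0xAE): reg=0xB4
After byte 3 (0x70): reg=0x52
After byte 4 (0x19): reg=0xF6
After byte 5 (0xA1): reg=0xA2

Answer: 0xA2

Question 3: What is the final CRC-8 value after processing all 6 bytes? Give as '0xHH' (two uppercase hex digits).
After byte 1 (0xD0): reg=0x92
After byte 2 (0xAE): reg=0xB4
After byte 3 (0x70): reg=0x52
After byte 4 (0x19): reg=0xF6
After byte 5 (0xA1): reg=0xA2
After byte 6 (0xAE): reg=0x24

Answer: 0x24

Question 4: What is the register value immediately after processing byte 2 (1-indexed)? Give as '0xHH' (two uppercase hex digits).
After byte 1 (0xD0): reg=0x92
After byte 2 (0xAE): reg=0xB4

Answer: 0xB4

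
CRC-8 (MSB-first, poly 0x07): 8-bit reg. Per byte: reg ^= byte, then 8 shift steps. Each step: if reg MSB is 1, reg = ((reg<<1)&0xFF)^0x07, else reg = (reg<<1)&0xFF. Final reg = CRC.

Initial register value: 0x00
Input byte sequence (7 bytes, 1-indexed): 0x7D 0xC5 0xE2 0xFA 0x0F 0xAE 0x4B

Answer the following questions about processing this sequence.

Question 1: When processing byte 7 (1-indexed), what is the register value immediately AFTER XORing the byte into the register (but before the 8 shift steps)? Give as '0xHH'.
Register before byte 7: 0x80
Byte 7: 0x4B
0x80 XOR 0x4B = 0xCB

Answer: 0xCB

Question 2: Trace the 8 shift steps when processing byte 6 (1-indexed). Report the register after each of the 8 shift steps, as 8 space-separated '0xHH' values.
After byte 1 (0x7D): reg=0x74
After byte 2 (0xC5): reg=0x1E
After byte 3 (0xE2): reg=0xFA
After byte 4 (0xFA): reg=0x00
After byte 5 (0x0F): reg=0x2D
Register before byte 6: 0x2D
After XOR with byte 0xAE: 0x83

Answer: 0x01 0x02 0x04 0x08 0x10 0x20 0x40 0x80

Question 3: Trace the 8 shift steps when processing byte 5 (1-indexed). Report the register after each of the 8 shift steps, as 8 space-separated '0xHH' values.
Answer: 0x1E 0x3C 0x78 0xF0 0xE7 0xC9 0x95 0x2D

Derivation:
After byte 1 (0x7D): reg=0x74
After byte 2 (0xC5): reg=0x1E
After byte 3 (0xE2): reg=0xFA
After byte 4 (0xFA): reg=0x00
Register before byte 5: 0x00
After XOR with byte 0x0F: 0x0F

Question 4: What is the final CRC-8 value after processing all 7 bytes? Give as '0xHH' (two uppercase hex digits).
After byte 1 (0x7D): reg=0x74
After byte 2 (0xC5): reg=0x1E
After byte 3 (0xE2): reg=0xFA
After byte 4 (0xFA): reg=0x00
After byte 5 (0x0F): reg=0x2D
After byte 6 (0xAE): reg=0x80
After byte 7 (0x4B): reg=0x7F

Answer: 0x7F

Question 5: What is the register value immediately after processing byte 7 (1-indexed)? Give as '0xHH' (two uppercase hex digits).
Answer: 0x7F

Derivation:
After byte 1 (0x7D): reg=0x74
After byte 2 (0xC5): reg=0x1E
After byte 3 (0xE2): reg=0xFA
After byte 4 (0xFA): reg=0x00
After byte 5 (0x0F): reg=0x2D
After byte 6 (0xAE): reg=0x80
After byte 7 (0x4B): reg=0x7F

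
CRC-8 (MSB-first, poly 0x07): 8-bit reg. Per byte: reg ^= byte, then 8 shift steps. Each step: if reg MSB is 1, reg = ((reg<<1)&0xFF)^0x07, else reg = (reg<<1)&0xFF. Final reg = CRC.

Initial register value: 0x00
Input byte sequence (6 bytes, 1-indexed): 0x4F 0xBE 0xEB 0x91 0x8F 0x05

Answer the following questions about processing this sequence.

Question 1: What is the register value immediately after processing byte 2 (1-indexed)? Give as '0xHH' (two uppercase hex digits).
After byte 1 (0x4F): reg=0xEA
After byte 2 (0xBE): reg=0xAB

Answer: 0xAB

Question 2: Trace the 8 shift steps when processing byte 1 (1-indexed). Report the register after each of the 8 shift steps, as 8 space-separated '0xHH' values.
Register before byte 1: 0x00
After XOR with byte 0x4F: 0x4F

Answer: 0x9E 0x3B 0x76 0xEC 0xDF 0xB9 0x75 0xEA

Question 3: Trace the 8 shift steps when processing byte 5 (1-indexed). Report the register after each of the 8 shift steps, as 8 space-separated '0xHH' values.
After byte 1 (0x4F): reg=0xEA
After byte 2 (0xBE): reg=0xAB
After byte 3 (0xEB): reg=0xC7
After byte 4 (0x91): reg=0xA5
Register before byte 5: 0xA5
After XOR with byte 0x8F: 0x2A

Answer: 0x54 0xA8 0x57 0xAE 0x5B 0xB6 0x6B 0xD6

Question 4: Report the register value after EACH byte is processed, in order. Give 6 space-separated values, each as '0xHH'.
0xEA 0xAB 0xC7 0xA5 0xD6 0x37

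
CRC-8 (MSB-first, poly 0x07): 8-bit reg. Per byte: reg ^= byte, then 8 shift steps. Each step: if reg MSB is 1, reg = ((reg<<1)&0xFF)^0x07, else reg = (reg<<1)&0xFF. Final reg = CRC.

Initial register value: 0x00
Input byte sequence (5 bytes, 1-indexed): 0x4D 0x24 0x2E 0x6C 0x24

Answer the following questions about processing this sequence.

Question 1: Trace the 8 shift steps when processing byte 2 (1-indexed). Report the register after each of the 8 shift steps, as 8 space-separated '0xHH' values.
Answer: 0x87 0x09 0x12 0x24 0x48 0x90 0x27 0x4E

Derivation:
After byte 1 (0x4D): reg=0xE4
Register before byte 2: 0xE4
After XOR with byte 0x24: 0xC0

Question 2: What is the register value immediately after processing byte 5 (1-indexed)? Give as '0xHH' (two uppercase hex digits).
Answer: 0x30

Derivation:
After byte 1 (0x4D): reg=0xE4
After byte 2 (0x24): reg=0x4E
After byte 3 (0x2E): reg=0x27
After byte 4 (0x6C): reg=0xF6
After byte 5 (0x24): reg=0x30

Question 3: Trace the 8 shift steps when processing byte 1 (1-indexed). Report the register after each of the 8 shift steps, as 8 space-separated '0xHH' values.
Answer: 0x9A 0x33 0x66 0xCC 0x9F 0x39 0x72 0xE4

Derivation:
Register before byte 1: 0x00
After XOR with byte 0x4D: 0x4D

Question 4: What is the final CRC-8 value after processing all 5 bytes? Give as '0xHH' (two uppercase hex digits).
After byte 1 (0x4D): reg=0xE4
After byte 2 (0x24): reg=0x4E
After byte 3 (0x2E): reg=0x27
After byte 4 (0x6C): reg=0xF6
After byte 5 (0x24): reg=0x30

Answer: 0x30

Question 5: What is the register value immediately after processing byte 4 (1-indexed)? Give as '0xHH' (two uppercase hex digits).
After byte 1 (0x4D): reg=0xE4
After byte 2 (0x24): reg=0x4E
After byte 3 (0x2E): reg=0x27
After byte 4 (0x6C): reg=0xF6

Answer: 0xF6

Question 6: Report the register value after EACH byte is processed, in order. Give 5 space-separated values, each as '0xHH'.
0xE4 0x4E 0x27 0xF6 0x30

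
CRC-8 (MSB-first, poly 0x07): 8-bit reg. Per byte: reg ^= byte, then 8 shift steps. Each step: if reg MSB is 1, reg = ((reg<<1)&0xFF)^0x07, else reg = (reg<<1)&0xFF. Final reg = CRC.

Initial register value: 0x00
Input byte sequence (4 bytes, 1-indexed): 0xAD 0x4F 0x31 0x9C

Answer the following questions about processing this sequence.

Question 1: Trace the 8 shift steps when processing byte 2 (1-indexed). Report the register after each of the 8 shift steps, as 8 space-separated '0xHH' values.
Answer: 0x0A 0x14 0x28 0x50 0xA0 0x47 0x8E 0x1B

Derivation:
After byte 1 (0xAD): reg=0x4A
Register before byte 2: 0x4A
After XOR with byte 0x4F: 0x05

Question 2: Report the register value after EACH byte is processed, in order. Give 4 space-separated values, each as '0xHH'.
0x4A 0x1B 0xD6 0xF1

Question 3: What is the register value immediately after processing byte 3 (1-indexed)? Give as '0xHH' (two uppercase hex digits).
After byte 1 (0xAD): reg=0x4A
After byte 2 (0x4F): reg=0x1B
After byte 3 (0x31): reg=0xD6

Answer: 0xD6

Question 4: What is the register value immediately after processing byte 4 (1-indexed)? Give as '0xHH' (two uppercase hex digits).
Answer: 0xF1

Derivation:
After byte 1 (0xAD): reg=0x4A
After byte 2 (0x4F): reg=0x1B
After byte 3 (0x31): reg=0xD6
After byte 4 (0x9C): reg=0xF1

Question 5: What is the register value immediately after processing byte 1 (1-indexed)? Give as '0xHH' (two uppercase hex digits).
Answer: 0x4A

Derivation:
After byte 1 (0xAD): reg=0x4A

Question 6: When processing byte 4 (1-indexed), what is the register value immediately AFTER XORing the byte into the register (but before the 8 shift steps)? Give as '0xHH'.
Register before byte 4: 0xD6
Byte 4: 0x9C
0xD6 XOR 0x9C = 0x4A

Answer: 0x4A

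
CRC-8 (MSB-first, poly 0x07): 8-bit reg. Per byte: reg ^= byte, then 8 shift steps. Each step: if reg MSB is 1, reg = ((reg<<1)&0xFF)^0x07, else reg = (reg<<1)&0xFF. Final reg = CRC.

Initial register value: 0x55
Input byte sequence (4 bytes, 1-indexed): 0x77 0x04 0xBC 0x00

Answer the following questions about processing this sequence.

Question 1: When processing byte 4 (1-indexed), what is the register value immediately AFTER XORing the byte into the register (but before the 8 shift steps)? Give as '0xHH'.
Register before byte 4: 0xFC
Byte 4: 0x00
0xFC XOR 0x00 = 0xFC

Answer: 0xFC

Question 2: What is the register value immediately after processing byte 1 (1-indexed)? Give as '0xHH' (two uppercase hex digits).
Answer: 0xEE

Derivation:
After byte 1 (0x77): reg=0xEE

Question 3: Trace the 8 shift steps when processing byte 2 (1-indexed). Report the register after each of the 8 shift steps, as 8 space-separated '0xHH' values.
Answer: 0xD3 0xA1 0x45 0x8A 0x13 0x26 0x4C 0x98

Derivation:
After byte 1 (0x77): reg=0xEE
Register before byte 2: 0xEE
After XOR with byte 0x04: 0xEA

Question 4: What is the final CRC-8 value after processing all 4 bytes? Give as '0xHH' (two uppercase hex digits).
Answer: 0xFA

Derivation:
After byte 1 (0x77): reg=0xEE
After byte 2 (0x04): reg=0x98
After byte 3 (0xBC): reg=0xFC
After byte 4 (0x00): reg=0xFA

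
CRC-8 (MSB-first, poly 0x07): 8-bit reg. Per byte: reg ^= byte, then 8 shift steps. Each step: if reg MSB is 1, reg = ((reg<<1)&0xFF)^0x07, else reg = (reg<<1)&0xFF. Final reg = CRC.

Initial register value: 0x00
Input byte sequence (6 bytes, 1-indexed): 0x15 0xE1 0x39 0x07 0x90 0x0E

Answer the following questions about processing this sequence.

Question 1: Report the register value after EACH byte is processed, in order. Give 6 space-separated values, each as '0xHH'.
0x6B 0xBF 0x9B 0xDD 0xE4 0x98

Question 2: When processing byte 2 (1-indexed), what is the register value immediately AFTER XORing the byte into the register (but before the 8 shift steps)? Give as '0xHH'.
Register before byte 2: 0x6B
Byte 2: 0xE1
0x6B XOR 0xE1 = 0x8A

Answer: 0x8A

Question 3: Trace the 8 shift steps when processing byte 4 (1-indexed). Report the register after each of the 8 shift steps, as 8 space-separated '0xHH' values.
Answer: 0x3F 0x7E 0xFC 0xFF 0xF9 0xF5 0xED 0xDD

Derivation:
After byte 1 (0x15): reg=0x6B
After byte 2 (0xE1): reg=0xBF
After byte 3 (0x39): reg=0x9B
Register before byte 4: 0x9B
After XOR with byte 0x07: 0x9C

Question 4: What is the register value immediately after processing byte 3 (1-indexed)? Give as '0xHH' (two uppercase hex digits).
After byte 1 (0x15): reg=0x6B
After byte 2 (0xE1): reg=0xBF
After byte 3 (0x39): reg=0x9B

Answer: 0x9B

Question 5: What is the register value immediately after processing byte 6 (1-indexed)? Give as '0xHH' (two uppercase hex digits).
After byte 1 (0x15): reg=0x6B
After byte 2 (0xE1): reg=0xBF
After byte 3 (0x39): reg=0x9B
After byte 4 (0x07): reg=0xDD
After byte 5 (0x90): reg=0xE4
After byte 6 (0x0E): reg=0x98

Answer: 0x98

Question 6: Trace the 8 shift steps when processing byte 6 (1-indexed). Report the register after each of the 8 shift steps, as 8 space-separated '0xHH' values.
Answer: 0xD3 0xA1 0x45 0x8A 0x13 0x26 0x4C 0x98

Derivation:
After byte 1 (0x15): reg=0x6B
After byte 2 (0xE1): reg=0xBF
After byte 3 (0x39): reg=0x9B
After byte 4 (0x07): reg=0xDD
After byte 5 (0x90): reg=0xE4
Register before byte 6: 0xE4
After XOR with byte 0x0E: 0xEA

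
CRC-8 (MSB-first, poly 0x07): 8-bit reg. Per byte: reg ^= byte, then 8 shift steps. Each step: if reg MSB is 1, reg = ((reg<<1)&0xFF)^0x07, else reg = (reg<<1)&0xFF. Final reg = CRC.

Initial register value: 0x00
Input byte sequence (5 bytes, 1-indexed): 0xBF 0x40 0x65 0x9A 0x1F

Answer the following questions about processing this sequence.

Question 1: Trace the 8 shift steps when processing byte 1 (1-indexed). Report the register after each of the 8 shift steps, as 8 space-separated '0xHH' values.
Register before byte 1: 0x00
After XOR with byte 0xBF: 0xBF

Answer: 0x79 0xF2 0xE3 0xC1 0x85 0x0D 0x1A 0x34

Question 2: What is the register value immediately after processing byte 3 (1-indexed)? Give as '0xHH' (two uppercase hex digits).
After byte 1 (0xBF): reg=0x34
After byte 2 (0x40): reg=0x4B
After byte 3 (0x65): reg=0xCA

Answer: 0xCA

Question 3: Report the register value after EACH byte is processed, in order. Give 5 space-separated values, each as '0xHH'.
0x34 0x4B 0xCA 0xB7 0x51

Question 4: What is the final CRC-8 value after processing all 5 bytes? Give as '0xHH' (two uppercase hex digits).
After byte 1 (0xBF): reg=0x34
After byte 2 (0x40): reg=0x4B
After byte 3 (0x65): reg=0xCA
After byte 4 (0x9A): reg=0xB7
After byte 5 (0x1F): reg=0x51

Answer: 0x51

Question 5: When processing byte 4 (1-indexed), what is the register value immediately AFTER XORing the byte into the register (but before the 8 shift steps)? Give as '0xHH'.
Register before byte 4: 0xCA
Byte 4: 0x9A
0xCA XOR 0x9A = 0x50

Answer: 0x50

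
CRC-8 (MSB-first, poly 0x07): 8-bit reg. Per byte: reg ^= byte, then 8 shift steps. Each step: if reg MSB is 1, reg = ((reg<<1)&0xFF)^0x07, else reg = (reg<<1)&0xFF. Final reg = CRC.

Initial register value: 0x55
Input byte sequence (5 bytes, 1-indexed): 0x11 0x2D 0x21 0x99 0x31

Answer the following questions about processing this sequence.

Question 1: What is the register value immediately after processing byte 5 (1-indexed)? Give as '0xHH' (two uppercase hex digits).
Answer: 0x94

Derivation:
After byte 1 (0x11): reg=0xDB
After byte 2 (0x2D): reg=0xCC
After byte 3 (0x21): reg=0x8D
After byte 4 (0x99): reg=0x6C
After byte 5 (0x31): reg=0x94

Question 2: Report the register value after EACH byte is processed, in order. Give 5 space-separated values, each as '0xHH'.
0xDB 0xCC 0x8D 0x6C 0x94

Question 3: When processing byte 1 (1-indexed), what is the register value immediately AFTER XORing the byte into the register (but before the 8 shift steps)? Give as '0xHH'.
Answer: 0x44

Derivation:
Register before byte 1: 0x55
Byte 1: 0x11
0x55 XOR 0x11 = 0x44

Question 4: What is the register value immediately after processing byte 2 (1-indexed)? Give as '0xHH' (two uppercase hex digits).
Answer: 0xCC

Derivation:
After byte 1 (0x11): reg=0xDB
After byte 2 (0x2D): reg=0xCC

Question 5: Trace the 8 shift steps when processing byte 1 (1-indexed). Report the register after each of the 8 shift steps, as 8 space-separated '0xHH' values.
Register before byte 1: 0x55
After XOR with byte 0x11: 0x44

Answer: 0x88 0x17 0x2E 0x5C 0xB8 0x77 0xEE 0xDB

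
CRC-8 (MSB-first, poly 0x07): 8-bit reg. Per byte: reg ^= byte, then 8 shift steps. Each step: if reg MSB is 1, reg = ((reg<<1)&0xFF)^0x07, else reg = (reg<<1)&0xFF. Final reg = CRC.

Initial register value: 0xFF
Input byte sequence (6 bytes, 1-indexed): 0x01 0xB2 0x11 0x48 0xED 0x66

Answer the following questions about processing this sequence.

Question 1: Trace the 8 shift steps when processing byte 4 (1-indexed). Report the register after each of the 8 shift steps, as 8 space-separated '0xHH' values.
After byte 1 (0x01): reg=0xF4
After byte 2 (0xB2): reg=0xD5
After byte 3 (0x11): reg=0x52
Register before byte 4: 0x52
After XOR with byte 0x48: 0x1A

Answer: 0x34 0x68 0xD0 0xA7 0x49 0x92 0x23 0x46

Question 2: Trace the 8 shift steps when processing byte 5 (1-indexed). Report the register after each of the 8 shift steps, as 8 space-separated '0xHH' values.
After byte 1 (0x01): reg=0xF4
After byte 2 (0xB2): reg=0xD5
After byte 3 (0x11): reg=0x52
After byte 4 (0x48): reg=0x46
Register before byte 5: 0x46
After XOR with byte 0xED: 0xAB

Answer: 0x51 0xA2 0x43 0x86 0x0B 0x16 0x2C 0x58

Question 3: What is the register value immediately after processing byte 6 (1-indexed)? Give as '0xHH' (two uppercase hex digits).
After byte 1 (0x01): reg=0xF4
After byte 2 (0xB2): reg=0xD5
After byte 3 (0x11): reg=0x52
After byte 4 (0x48): reg=0x46
After byte 5 (0xED): reg=0x58
After byte 6 (0x66): reg=0xBA

Answer: 0xBA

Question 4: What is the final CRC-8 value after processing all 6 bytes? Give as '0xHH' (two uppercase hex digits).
After byte 1 (0x01): reg=0xF4
After byte 2 (0xB2): reg=0xD5
After byte 3 (0x11): reg=0x52
After byte 4 (0x48): reg=0x46
After byte 5 (0xED): reg=0x58
After byte 6 (0x66): reg=0xBA

Answer: 0xBA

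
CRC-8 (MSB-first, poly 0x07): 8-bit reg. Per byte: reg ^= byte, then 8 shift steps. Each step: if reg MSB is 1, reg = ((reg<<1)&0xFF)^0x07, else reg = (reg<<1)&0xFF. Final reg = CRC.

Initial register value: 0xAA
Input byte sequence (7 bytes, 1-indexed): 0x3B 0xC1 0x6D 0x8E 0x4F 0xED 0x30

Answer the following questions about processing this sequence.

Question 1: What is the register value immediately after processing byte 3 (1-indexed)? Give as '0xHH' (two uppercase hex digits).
After byte 1 (0x3B): reg=0xFE
After byte 2 (0xC1): reg=0xBD
After byte 3 (0x6D): reg=0x3E

Answer: 0x3E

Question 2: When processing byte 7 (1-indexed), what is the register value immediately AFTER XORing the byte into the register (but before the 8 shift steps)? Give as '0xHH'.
Answer: 0xCF

Derivation:
Register before byte 7: 0xFF
Byte 7: 0x30
0xFF XOR 0x30 = 0xCF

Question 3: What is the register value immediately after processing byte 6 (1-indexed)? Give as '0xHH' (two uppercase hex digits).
Answer: 0xFF

Derivation:
After byte 1 (0x3B): reg=0xFE
After byte 2 (0xC1): reg=0xBD
After byte 3 (0x6D): reg=0x3E
After byte 4 (0x8E): reg=0x19
After byte 5 (0x4F): reg=0xA5
After byte 6 (0xED): reg=0xFF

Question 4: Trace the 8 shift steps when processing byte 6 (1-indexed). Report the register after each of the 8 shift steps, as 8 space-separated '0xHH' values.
After byte 1 (0x3B): reg=0xFE
After byte 2 (0xC1): reg=0xBD
After byte 3 (0x6D): reg=0x3E
After byte 4 (0x8E): reg=0x19
After byte 5 (0x4F): reg=0xA5
Register before byte 6: 0xA5
After XOR with byte 0xED: 0x48

Answer: 0x90 0x27 0x4E 0x9C 0x3F 0x7E 0xFC 0xFF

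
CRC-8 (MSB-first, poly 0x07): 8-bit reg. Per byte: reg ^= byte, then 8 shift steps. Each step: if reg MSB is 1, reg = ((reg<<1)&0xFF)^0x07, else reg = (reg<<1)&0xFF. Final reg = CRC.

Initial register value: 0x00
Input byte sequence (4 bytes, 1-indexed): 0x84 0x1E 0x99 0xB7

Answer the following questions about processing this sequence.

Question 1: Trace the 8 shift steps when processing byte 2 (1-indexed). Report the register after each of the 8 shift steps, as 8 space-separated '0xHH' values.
Answer: 0x11 0x22 0x44 0x88 0x17 0x2E 0x5C 0xB8

Derivation:
After byte 1 (0x84): reg=0x95
Register before byte 2: 0x95
After XOR with byte 0x1E: 0x8B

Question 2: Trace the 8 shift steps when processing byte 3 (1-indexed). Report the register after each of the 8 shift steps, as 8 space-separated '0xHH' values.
Answer: 0x42 0x84 0x0F 0x1E 0x3C 0x78 0xF0 0xE7

Derivation:
After byte 1 (0x84): reg=0x95
After byte 2 (0x1E): reg=0xB8
Register before byte 3: 0xB8
After XOR with byte 0x99: 0x21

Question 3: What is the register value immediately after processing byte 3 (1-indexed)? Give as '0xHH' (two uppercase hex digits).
Answer: 0xE7

Derivation:
After byte 1 (0x84): reg=0x95
After byte 2 (0x1E): reg=0xB8
After byte 3 (0x99): reg=0xE7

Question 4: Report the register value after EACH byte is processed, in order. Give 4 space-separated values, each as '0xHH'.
0x95 0xB8 0xE7 0xB7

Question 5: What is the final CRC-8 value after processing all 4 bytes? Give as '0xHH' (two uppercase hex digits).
After byte 1 (0x84): reg=0x95
After byte 2 (0x1E): reg=0xB8
After byte 3 (0x99): reg=0xE7
After byte 4 (0xB7): reg=0xB7

Answer: 0xB7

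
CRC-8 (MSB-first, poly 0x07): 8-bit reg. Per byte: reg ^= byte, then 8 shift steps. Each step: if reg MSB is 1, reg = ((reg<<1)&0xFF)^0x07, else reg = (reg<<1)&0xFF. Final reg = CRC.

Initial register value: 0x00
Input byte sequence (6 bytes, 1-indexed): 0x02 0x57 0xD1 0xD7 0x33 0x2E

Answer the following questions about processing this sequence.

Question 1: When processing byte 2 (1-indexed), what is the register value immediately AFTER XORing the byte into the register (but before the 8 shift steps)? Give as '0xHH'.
Register before byte 2: 0x0E
Byte 2: 0x57
0x0E XOR 0x57 = 0x59

Answer: 0x59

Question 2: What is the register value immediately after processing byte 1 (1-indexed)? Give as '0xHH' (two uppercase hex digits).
After byte 1 (0x02): reg=0x0E

Answer: 0x0E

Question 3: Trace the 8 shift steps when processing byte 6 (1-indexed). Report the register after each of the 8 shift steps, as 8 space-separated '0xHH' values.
Answer: 0xF0 0xE7 0xC9 0x95 0x2D 0x5A 0xB4 0x6F

Derivation:
After byte 1 (0x02): reg=0x0E
After byte 2 (0x57): reg=0x88
After byte 3 (0xD1): reg=0x88
After byte 4 (0xD7): reg=0x9A
After byte 5 (0x33): reg=0x56
Register before byte 6: 0x56
After XOR with byte 0x2E: 0x78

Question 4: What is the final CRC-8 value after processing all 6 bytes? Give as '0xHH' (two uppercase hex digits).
After byte 1 (0x02): reg=0x0E
After byte 2 (0x57): reg=0x88
After byte 3 (0xD1): reg=0x88
After byte 4 (0xD7): reg=0x9A
After byte 5 (0x33): reg=0x56
After byte 6 (0x2E): reg=0x6F

Answer: 0x6F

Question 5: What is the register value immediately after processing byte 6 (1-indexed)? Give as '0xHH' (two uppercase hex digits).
After byte 1 (0x02): reg=0x0E
After byte 2 (0x57): reg=0x88
After byte 3 (0xD1): reg=0x88
After byte 4 (0xD7): reg=0x9A
After byte 5 (0x33): reg=0x56
After byte 6 (0x2E): reg=0x6F

Answer: 0x6F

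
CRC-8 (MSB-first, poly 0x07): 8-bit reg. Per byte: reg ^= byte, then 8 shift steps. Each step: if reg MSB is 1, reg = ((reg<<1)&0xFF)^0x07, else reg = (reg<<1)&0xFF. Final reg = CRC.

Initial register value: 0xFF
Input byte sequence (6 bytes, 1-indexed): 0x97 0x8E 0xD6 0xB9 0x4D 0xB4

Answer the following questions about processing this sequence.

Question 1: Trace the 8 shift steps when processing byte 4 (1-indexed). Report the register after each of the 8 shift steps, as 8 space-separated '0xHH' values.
Answer: 0xC2 0x83 0x01 0x02 0x04 0x08 0x10 0x20

Derivation:
After byte 1 (0x97): reg=0x1F
After byte 2 (0x8E): reg=0xFE
After byte 3 (0xD6): reg=0xD8
Register before byte 4: 0xD8
After XOR with byte 0xB9: 0x61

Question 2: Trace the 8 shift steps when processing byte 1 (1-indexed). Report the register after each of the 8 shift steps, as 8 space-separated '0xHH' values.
Register before byte 1: 0xFF
After XOR with byte 0x97: 0x68

Answer: 0xD0 0xA7 0x49 0x92 0x23 0x46 0x8C 0x1F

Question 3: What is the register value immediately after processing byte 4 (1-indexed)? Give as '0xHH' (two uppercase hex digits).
Answer: 0x20

Derivation:
After byte 1 (0x97): reg=0x1F
After byte 2 (0x8E): reg=0xFE
After byte 3 (0xD6): reg=0xD8
After byte 4 (0xB9): reg=0x20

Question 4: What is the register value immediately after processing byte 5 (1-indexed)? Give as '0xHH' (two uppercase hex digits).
After byte 1 (0x97): reg=0x1F
After byte 2 (0x8E): reg=0xFE
After byte 3 (0xD6): reg=0xD8
After byte 4 (0xB9): reg=0x20
After byte 5 (0x4D): reg=0x04

Answer: 0x04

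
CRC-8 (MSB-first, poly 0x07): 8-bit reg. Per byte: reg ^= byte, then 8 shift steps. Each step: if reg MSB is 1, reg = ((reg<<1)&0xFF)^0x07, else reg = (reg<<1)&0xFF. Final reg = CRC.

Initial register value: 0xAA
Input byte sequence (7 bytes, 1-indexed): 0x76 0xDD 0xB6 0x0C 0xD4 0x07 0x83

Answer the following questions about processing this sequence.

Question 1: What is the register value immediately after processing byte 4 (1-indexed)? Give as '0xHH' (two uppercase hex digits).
After byte 1 (0x76): reg=0x1A
After byte 2 (0xDD): reg=0x5B
After byte 3 (0xB6): reg=0x8D
After byte 4 (0x0C): reg=0x8E

Answer: 0x8E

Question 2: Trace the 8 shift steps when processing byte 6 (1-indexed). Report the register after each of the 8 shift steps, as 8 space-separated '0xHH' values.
After byte 1 (0x76): reg=0x1A
After byte 2 (0xDD): reg=0x5B
After byte 3 (0xB6): reg=0x8D
After byte 4 (0x0C): reg=0x8E
After byte 5 (0xD4): reg=0x81
Register before byte 6: 0x81
After XOR with byte 0x07: 0x86

Answer: 0x0B 0x16 0x2C 0x58 0xB0 0x67 0xCE 0x9B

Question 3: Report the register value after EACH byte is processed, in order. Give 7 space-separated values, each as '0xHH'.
0x1A 0x5B 0x8D 0x8E 0x81 0x9B 0x48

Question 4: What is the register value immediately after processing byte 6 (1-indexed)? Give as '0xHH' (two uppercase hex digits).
After byte 1 (0x76): reg=0x1A
After byte 2 (0xDD): reg=0x5B
After byte 3 (0xB6): reg=0x8D
After byte 4 (0x0C): reg=0x8E
After byte 5 (0xD4): reg=0x81
After byte 6 (0x07): reg=0x9B

Answer: 0x9B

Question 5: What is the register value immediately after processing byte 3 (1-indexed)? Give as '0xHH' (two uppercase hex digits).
Answer: 0x8D

Derivation:
After byte 1 (0x76): reg=0x1A
After byte 2 (0xDD): reg=0x5B
After byte 3 (0xB6): reg=0x8D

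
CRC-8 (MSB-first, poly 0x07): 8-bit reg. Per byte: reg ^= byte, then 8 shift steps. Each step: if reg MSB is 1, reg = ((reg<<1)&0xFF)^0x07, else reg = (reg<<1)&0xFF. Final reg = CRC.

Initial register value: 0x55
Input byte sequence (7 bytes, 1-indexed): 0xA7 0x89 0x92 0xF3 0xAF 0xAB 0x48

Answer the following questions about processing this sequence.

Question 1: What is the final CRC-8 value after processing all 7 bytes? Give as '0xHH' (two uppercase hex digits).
Answer: 0xA9

Derivation:
After byte 1 (0xA7): reg=0xD0
After byte 2 (0x89): reg=0x88
After byte 3 (0x92): reg=0x46
After byte 4 (0xF3): reg=0x02
After byte 5 (0xAF): reg=0x4A
After byte 6 (0xAB): reg=0xA9
After byte 7 (0x48): reg=0xA9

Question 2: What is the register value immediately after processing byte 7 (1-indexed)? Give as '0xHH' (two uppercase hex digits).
After byte 1 (0xA7): reg=0xD0
After byte 2 (0x89): reg=0x88
After byte 3 (0x92): reg=0x46
After byte 4 (0xF3): reg=0x02
After byte 5 (0xAF): reg=0x4A
After byte 6 (0xAB): reg=0xA9
After byte 7 (0x48): reg=0xA9

Answer: 0xA9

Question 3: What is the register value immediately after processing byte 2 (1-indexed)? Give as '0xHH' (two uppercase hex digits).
After byte 1 (0xA7): reg=0xD0
After byte 2 (0x89): reg=0x88

Answer: 0x88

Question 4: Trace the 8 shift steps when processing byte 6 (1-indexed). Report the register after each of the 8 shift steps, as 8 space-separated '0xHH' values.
After byte 1 (0xA7): reg=0xD0
After byte 2 (0x89): reg=0x88
After byte 3 (0x92): reg=0x46
After byte 4 (0xF3): reg=0x02
After byte 5 (0xAF): reg=0x4A
Register before byte 6: 0x4A
After XOR with byte 0xAB: 0xE1

Answer: 0xC5 0x8D 0x1D 0x3A 0x74 0xE8 0xD7 0xA9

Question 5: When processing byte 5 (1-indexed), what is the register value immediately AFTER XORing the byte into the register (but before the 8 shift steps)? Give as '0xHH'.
Register before byte 5: 0x02
Byte 5: 0xAF
0x02 XOR 0xAF = 0xAD

Answer: 0xAD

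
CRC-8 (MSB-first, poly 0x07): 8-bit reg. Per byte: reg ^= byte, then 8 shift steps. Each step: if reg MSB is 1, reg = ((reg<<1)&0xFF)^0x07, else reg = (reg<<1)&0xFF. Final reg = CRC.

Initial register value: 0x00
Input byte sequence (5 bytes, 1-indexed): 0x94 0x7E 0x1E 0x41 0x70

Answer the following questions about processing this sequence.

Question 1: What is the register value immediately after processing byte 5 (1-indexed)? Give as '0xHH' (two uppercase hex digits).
After byte 1 (0x94): reg=0xE5
After byte 2 (0x7E): reg=0xC8
After byte 3 (0x1E): reg=0x2C
After byte 4 (0x41): reg=0x04
After byte 5 (0x70): reg=0x4B

Answer: 0x4B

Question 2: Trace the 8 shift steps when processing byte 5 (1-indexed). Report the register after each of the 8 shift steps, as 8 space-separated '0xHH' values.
Answer: 0xE8 0xD7 0xA9 0x55 0xAA 0x53 0xA6 0x4B

Derivation:
After byte 1 (0x94): reg=0xE5
After byte 2 (0x7E): reg=0xC8
After byte 3 (0x1E): reg=0x2C
After byte 4 (0x41): reg=0x04
Register before byte 5: 0x04
After XOR with byte 0x70: 0x74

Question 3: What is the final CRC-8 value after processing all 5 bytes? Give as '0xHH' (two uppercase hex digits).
After byte 1 (0x94): reg=0xE5
After byte 2 (0x7E): reg=0xC8
After byte 3 (0x1E): reg=0x2C
After byte 4 (0x41): reg=0x04
After byte 5 (0x70): reg=0x4B

Answer: 0x4B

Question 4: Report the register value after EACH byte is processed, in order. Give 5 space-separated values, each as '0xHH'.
0xE5 0xC8 0x2C 0x04 0x4B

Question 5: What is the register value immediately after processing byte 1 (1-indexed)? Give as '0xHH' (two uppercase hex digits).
After byte 1 (0x94): reg=0xE5

Answer: 0xE5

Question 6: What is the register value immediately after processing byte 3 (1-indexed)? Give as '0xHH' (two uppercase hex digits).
Answer: 0x2C

Derivation:
After byte 1 (0x94): reg=0xE5
After byte 2 (0x7E): reg=0xC8
After byte 3 (0x1E): reg=0x2C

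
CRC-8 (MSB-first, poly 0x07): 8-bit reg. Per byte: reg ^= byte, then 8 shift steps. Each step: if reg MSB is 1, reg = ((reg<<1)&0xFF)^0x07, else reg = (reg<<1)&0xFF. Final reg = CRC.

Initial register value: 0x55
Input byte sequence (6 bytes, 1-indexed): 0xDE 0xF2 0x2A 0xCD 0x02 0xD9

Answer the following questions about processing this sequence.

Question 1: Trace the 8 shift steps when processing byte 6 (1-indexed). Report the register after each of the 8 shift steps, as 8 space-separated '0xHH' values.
Answer: 0x20 0x40 0x80 0x07 0x0E 0x1C 0x38 0x70

Derivation:
After byte 1 (0xDE): reg=0xB8
After byte 2 (0xF2): reg=0xF1
After byte 3 (0x2A): reg=0x0F
After byte 4 (0xCD): reg=0x40
After byte 5 (0x02): reg=0xC9
Register before byte 6: 0xC9
After XOR with byte 0xD9: 0x10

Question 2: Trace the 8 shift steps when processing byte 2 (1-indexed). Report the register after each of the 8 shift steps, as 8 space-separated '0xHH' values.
Answer: 0x94 0x2F 0x5E 0xBC 0x7F 0xFE 0xFB 0xF1

Derivation:
After byte 1 (0xDE): reg=0xB8
Register before byte 2: 0xB8
After XOR with byte 0xF2: 0x4A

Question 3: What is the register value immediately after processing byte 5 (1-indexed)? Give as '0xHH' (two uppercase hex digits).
Answer: 0xC9

Derivation:
After byte 1 (0xDE): reg=0xB8
After byte 2 (0xF2): reg=0xF1
After byte 3 (0x2A): reg=0x0F
After byte 4 (0xCD): reg=0x40
After byte 5 (0x02): reg=0xC9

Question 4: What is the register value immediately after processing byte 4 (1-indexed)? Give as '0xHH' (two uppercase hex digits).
Answer: 0x40

Derivation:
After byte 1 (0xDE): reg=0xB8
After byte 2 (0xF2): reg=0xF1
After byte 3 (0x2A): reg=0x0F
After byte 4 (0xCD): reg=0x40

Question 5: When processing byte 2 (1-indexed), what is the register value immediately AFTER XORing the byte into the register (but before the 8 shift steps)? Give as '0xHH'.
Answer: 0x4A

Derivation:
Register before byte 2: 0xB8
Byte 2: 0xF2
0xB8 XOR 0xF2 = 0x4A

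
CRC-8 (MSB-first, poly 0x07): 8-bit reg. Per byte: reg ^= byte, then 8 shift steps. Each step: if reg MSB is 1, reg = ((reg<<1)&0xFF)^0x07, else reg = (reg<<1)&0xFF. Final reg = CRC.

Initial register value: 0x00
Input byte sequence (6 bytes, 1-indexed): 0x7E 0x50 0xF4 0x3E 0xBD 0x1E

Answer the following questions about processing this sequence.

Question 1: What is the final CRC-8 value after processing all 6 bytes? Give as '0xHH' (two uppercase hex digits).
Answer: 0xFA

Derivation:
After byte 1 (0x7E): reg=0x7D
After byte 2 (0x50): reg=0xC3
After byte 3 (0xF4): reg=0x85
After byte 4 (0x3E): reg=0x28
After byte 5 (0xBD): reg=0xE2
After byte 6 (0x1E): reg=0xFA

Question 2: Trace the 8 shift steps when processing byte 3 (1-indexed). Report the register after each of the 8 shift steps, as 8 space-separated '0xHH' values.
After byte 1 (0x7E): reg=0x7D
After byte 2 (0x50): reg=0xC3
Register before byte 3: 0xC3
After XOR with byte 0xF4: 0x37

Answer: 0x6E 0xDC 0xBF 0x79 0xF2 0xE3 0xC1 0x85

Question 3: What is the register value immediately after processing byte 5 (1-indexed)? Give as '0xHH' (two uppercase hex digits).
After byte 1 (0x7E): reg=0x7D
After byte 2 (0x50): reg=0xC3
After byte 3 (0xF4): reg=0x85
After byte 4 (0x3E): reg=0x28
After byte 5 (0xBD): reg=0xE2

Answer: 0xE2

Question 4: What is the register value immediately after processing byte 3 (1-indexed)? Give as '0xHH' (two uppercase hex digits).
After byte 1 (0x7E): reg=0x7D
After byte 2 (0x50): reg=0xC3
After byte 3 (0xF4): reg=0x85

Answer: 0x85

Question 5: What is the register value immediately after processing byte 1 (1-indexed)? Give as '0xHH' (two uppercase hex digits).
After byte 1 (0x7E): reg=0x7D

Answer: 0x7D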